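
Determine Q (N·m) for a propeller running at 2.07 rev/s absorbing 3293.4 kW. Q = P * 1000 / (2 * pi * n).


Formula: Q = P_W / (2 * pi * n)
Step 1 — P_W = 3293.4 kW * 1000 = 3293400.0 W
Step 2 — 2 * pi * n = 2 * pi * 2.07 = 13.006194
Step 3 — Q = 3293400.0 / 13.006194 ≈ 253220 N·m (5 s.f.)

253220 N·m


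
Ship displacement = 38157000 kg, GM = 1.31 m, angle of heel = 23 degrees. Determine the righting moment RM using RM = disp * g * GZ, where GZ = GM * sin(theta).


Formula: GZ = GM * sin(theta); RM = disp * g * GZ
Step 1 — GZ = 1.31 * sin(23°) = 1.31 * 0.390731 = 0.511858 m
Step 2 — RM = 38157000 * 9.81 * 0.511858 ≈ 191600000 N·m (5 s.f.)

191600000 N·m


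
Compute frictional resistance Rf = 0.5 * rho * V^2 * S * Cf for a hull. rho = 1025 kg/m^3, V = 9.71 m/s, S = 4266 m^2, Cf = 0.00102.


Formula: Rf = 0.5 * rho * V^2 * S * Cf
Step 1 — V^2 = 9.71^2 = 94.2841
Step 2 — 0.5 * rho * V^2 = 0.5 * 1025 * 94.2841 = 48320.60125
Step 3 — Rf = 48320.60125 * 4266 * 0.00102 ≈ 210260 N (5 s.f.)

210260 N


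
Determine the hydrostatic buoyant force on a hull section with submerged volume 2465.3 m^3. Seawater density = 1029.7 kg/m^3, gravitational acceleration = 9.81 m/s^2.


Formula: Fb = rho * g * V
Substituting: Fb = 1029.7 * 9.81 * 2465.3
Intermediate: 1029.7 * 9.81 = 10101.357
Result: Fb = 10101.357 * 2465.3 ≈ 24903000 N (5 s.f.)

24903000 N


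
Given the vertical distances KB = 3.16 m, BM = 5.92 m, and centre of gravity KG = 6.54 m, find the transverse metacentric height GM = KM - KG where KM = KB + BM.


Formula: GM = KB + BM - KG
Step 1 — KM = KB + BM = 3.16 + 5.92 = 9.08 m
Step 2 — GM = KM - KG = 9.08 - 6.54 = 2.54 m

2.54 m


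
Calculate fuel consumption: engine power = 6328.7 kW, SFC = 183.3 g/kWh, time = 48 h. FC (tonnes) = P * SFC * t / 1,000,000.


Formula: FC (tonnes) = P * SFC * t / 1,000,000
Step 1 — P * SFC * t = 6328.7 * 183.3 * 48 = 55682434.08 g
Step 2 — FC (tonnes) = 55682434.08 / 1,000,000 ≈ 55.682 tonnes (5 s.f.)

55.682 tonnes


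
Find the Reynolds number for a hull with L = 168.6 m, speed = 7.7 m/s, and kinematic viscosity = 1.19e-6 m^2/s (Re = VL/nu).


Formula: Re = V * L / nu
Step 1 — V * L = 7.7 * 168.6 = 1298.22 m^2/s
Step 2 — Re = 1298.22 / 1.19e-6 = 1.09e+09

1.09e+09


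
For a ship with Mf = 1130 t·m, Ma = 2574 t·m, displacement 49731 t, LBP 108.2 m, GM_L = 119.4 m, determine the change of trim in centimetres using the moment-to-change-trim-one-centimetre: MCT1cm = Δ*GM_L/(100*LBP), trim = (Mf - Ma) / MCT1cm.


Formula: net trimming moment = Mf - Ma; MCT1cm = Δ*GM_L/(100*LBP); trim = net moment / MCT1cm
Step 1 — net trimming moment = 1130 - 2574 = -1444 t·m
Step 2 — MCT1cm = 49731 * 119.4 / (100 * 108.2) = 548.7876 t·m/cm
Step 3 — trim = -1444 / 548.7876 ≈ -2.6313 cm (5 s.f.)

-2.6313 cm


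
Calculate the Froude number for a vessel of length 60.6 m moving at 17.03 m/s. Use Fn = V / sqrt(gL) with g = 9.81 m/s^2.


Formula: Fn = V / sqrt(g * L)
Step 1 — g * L = 9.81 * 60.6 = 594.486
Step 2 — sqrt(g * L) = sqrt(594.486) = 24.382084
Step 3 — Fn = 17.03 / 24.382084 ≈ 0.69846 (5 s.f.)

0.69846


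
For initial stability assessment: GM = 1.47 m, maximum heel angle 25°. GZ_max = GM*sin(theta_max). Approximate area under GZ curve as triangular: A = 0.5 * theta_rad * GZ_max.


Formula: GZ_max = GM * sin(theta); Area = 0.5 * theta_rad * GZ_max
Step 1 — GZ_max = 1.47 * sin(25°) = 1.47 * 0.422618 = 0.621248 m
Step 2 — theta_rad = 25 * pi/180 = 0.436332 rad
Step 3 — Area = 0.5 * 0.436332 * 0.621248 ≈ 0.13554 m·rad (5 s.f.)

0.13554 m·rad


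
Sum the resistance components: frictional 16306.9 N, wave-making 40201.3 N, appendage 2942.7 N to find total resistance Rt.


Formula: Rt = Rf + Rw + Ra
Substituting: Rt = 16306.9 + 40201.3 + 2942.7
Result: Rt = 59450.9 N

59450.9 N


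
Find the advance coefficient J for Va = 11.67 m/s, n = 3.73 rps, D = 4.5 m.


Formula: J = Va / (n * D)
Step 1 — n * D = 3.73 * 4.5 = 16.785
Step 2 — J = 11.67 / 16.785 ≈ 0.69526 (5 s.f.)

0.69526


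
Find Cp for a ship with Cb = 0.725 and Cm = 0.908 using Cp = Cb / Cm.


Formula: Cp = Cb / Cm
Substituting: Cp = 0.725 / 0.908
Result: Cp ≈ 0.79846 (5 s.f.)

0.79846


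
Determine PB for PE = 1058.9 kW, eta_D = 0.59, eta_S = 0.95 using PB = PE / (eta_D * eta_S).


Formula: PB = PE / (eta_D * eta_S)
Step 1 — combined efficiency = eta_D * eta_S = 0.59 * 0.95 = 0.5605
Step 2 — PB = 1058.9 / 0.5605 ≈ 1889.2 kW (5 s.f.)

1889.2 kW


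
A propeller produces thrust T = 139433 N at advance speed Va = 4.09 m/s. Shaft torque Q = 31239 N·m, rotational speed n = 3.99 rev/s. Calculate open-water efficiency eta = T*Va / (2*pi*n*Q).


Formula: eta = T * Va / (2 * pi * n * Q)
Step 1 — numerator = T * Va = 139433 * 4.09 = 570280.97
Step 2 — 2 * pi * n = 2 * pi * 3.99 = 25.069909
Step 3 — denominator = 25.069909 * 31239 = 783158.89
Step 4 — eta = 570280.97 / 783158.89 ≈ 0.72818 (5 s.f.)

0.72818


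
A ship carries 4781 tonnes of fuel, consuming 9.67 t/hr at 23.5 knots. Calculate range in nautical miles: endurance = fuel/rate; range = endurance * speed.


Formula: endurance = fuel / rate; range = endurance * speed
Step 1 — endurance = 4781 / 9.67 = 494.4157 hours
Step 2 — range = 494.4157 * 23.5 ≈ 11619 nautical miles (5 s.f.)

11619 NM


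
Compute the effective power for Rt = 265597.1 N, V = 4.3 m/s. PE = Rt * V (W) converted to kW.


Formula: PE = Rt * V / 1000 (kW)
Step 1 — PE (W) = 265597.1 * 4.3 = 1142067.53 W
Step 2 — PE (kW) = 1142067.53 / 1000 ≈ 1142.1 kW (5 s.f.)

1142.1 kW


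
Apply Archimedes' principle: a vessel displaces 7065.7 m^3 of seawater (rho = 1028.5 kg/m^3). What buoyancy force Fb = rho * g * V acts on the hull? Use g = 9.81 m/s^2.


Formula: Fb = rho * g * V
Substituting: Fb = 1028.5 * 9.81 * 7065.7
Intermediate: 1028.5 * 9.81 = 10089.585
Result: Fb = 10089.585 * 7065.7 ≈ 71290000 N (5 s.f.)

71290000 N


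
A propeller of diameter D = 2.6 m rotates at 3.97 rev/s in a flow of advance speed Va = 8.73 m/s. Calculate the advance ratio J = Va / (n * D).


Formula: J = Va / (n * D)
Step 1 — n * D = 3.97 * 2.6 = 10.322
Step 2 — J = 8.73 / 10.322 ≈ 0.84577 (5 s.f.)

0.84577


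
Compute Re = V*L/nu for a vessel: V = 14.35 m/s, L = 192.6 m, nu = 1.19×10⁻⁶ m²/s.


Formula: Re = V * L / nu
Step 1 — V * L = 14.35 * 192.6 = 2763.81 m^2/s
Step 2 — Re = 2763.81 / 1.19e-6 = 2.32e+09

2.32e+09


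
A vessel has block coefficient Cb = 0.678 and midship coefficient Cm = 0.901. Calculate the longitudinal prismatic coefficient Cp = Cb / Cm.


Formula: Cp = Cb / Cm
Substituting: Cp = 0.678 / 0.901
Result: Cp ≈ 0.75250 (5 s.f.)

0.75250


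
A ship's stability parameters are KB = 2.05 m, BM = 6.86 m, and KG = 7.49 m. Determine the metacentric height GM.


Formula: GM = KB + BM - KG
Step 1 — KM = KB + BM = 2.05 + 6.86 = 8.91 m
Step 2 — GM = KM - KG = 8.91 - 7.49 = 1.42 m

1.42 m


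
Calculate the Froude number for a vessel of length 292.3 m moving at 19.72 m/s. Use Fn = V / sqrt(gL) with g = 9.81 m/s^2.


Formula: Fn = V / sqrt(g * L)
Step 1 — g * L = 9.81 * 292.3 = 2867.463
Step 2 — sqrt(g * L) = sqrt(2867.463) = 53.548697
Step 3 — Fn = 19.72 / 53.548697 ≈ 0.36826 (5 s.f.)

0.36826


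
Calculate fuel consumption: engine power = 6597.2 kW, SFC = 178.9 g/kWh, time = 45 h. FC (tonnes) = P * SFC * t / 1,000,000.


Formula: FC (tonnes) = P * SFC * t / 1,000,000
Step 1 — P * SFC * t = 6597.2 * 178.9 * 45 = 53110758.6 g
Step 2 — FC (tonnes) = 53110758.6 / 1,000,000 ≈ 53.111 tonnes (5 s.f.)

53.111 tonnes


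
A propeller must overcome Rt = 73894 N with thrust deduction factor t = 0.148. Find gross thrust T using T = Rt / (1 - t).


Formula: T = Rt / (1 - t)
Step 1 — (1 - t) = 1 - 0.148 = 0.852
Step 2 — T = 73894 / 0.852 ≈ 86730 N (5 s.f.)

86730 N


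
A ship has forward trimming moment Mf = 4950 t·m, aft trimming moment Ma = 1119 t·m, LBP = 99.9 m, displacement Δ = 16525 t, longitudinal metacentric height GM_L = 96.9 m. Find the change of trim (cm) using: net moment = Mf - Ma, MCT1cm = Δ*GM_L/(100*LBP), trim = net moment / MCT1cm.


Formula: net trimming moment = Mf - Ma; MCT1cm = Δ*GM_L/(100*LBP); trim = net moment / MCT1cm
Step 1 — net trimming moment = 4950 - 1119 = 3831 t·m
Step 2 — MCT1cm = 16525 * 96.9 / (100 * 99.9) = 160.2875 t·m/cm
Step 3 — trim = 3831 / 160.2875 ≈ 23.901 cm (5 s.f.)

23.901 cm


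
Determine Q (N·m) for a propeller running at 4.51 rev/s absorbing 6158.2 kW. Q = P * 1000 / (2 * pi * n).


Formula: Q = P_W / (2 * pi * n)
Step 1 — P_W = 6158.2 kW * 1000 = 6158200.0 W
Step 2 — 2 * pi * n = 2 * pi * 4.51 = 28.337166
Step 3 — Q = 6158200.0 / 28.337166 ≈ 217320 N·m (5 s.f.)

217320 N·m


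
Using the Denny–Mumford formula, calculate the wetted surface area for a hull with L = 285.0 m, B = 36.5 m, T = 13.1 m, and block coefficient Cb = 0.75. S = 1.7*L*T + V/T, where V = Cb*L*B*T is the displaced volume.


Formula: S = 1.7*L*T + V/T with V = Cb*L*B*T, i.e. S = L * (1.7*T + Cb*B)
Step 1 — 1.7*T = 1.7 * 13.1 = 22.27 m
Step 2 — Cb*B = 0.75 * 36.5 = 27.375 m
Step 3 — 1.7*T + Cb*B = 22.27 + 27.375 = 49.645 m
Step 4 — S = 285.0 * 49.645 ≈ 14149 m^2 (5 s.f.)

14149 m^2


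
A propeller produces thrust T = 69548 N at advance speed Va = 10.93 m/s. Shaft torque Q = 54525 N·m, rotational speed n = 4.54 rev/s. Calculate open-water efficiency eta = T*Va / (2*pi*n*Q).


Formula: eta = T * Va / (2 * pi * n * Q)
Step 1 — numerator = T * Va = 69548 * 10.93 = 760159.64
Step 2 — 2 * pi * n = 2 * pi * 4.54 = 28.525661
Step 3 — denominator = 28.525661 * 54525 = 1555361.67
Step 4 — eta = 760159.64 / 1555361.67 ≈ 0.48873 (5 s.f.)

0.48873


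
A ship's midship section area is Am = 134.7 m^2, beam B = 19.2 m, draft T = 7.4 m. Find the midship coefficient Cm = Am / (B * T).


Formula: Cm = Am / (B * T)
Step 1 — B * T = 19.2 * 7.4 = 142.08 m^2
Step 2 — Cm = 134.7 / 142.08 ≈ 0.94806 (5 s.f.)

0.94806


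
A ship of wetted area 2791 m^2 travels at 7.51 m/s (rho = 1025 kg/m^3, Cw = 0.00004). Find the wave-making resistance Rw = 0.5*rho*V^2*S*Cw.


Formula: Rw = 0.5 * rho * V^2 * S * Cw
Step 1 — V^2 = 7.51^2 = 56.4001
Step 2 — 0.5 * rho * V^2 = 0.5 * 1025 * 56.4001 = 28905.05125
Step 3 — Rw = 28905.05125 * 2791 * 0.00004 ≈ 3227.0 N (5 s.f.)

3227.0 N


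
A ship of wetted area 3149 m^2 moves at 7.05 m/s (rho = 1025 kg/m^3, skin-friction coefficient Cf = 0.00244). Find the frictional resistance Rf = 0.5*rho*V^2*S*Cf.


Formula: Rf = 0.5 * rho * V^2 * S * Cf
Step 1 — V^2 = 7.05^2 = 49.7025
Step 2 — 0.5 * rho * V^2 = 0.5 * 1025 * 49.7025 = 25472.53125
Step 3 — Rf = 25472.53125 * 3149 * 0.00244 ≈ 195720 N (5 s.f.)

195720 N


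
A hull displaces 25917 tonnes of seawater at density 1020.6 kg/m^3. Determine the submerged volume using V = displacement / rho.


Formula: V = mass / rho
Step 1 — convert tonnes to kg: 25917 t * 1000 = 25917000 kg
Step 2 — V = 25917000 / 1020.6 ≈ 25394 m^3 (5 s.f.)

25394 m^3


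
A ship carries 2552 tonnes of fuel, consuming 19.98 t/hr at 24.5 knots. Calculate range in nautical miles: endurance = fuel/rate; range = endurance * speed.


Formula: endurance = fuel / rate; range = endurance * speed
Step 1 — endurance = 2552 / 19.98 = 127.7277 hours
Step 2 — range = 127.7277 * 24.5 ≈ 3129.3 nautical miles (5 s.f.)

3129.3 NM


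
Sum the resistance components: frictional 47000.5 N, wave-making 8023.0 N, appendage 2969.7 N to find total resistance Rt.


Formula: Rt = Rf + Rw + Ra
Substituting: Rt = 47000.5 + 8023.0 + 2969.7
Result: Rt = 57993.2 N

57993.2 N


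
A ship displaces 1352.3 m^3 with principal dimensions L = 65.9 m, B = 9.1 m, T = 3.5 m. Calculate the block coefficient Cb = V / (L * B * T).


Formula: Cb = V / (L * B * T)
Step 1 — L * B * T = 65.9 * 9.1 * 3.5 = 2098.915 m^3
Step 2 — Cb = 1352.3 / 2098.915 ≈ 0.64429 (5 s.f.)

0.64429


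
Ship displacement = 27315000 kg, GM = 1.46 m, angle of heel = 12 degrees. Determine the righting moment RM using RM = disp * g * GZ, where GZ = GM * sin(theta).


Formula: GZ = GM * sin(theta); RM = disp * g * GZ
Step 1 — GZ = 1.46 * sin(12°) = 1.46 * 0.207912 = 0.303552 m
Step 2 — RM = 27315000 * 9.81 * 0.303552 ≈ 81340000 N·m (5 s.f.)

81340000 N·m


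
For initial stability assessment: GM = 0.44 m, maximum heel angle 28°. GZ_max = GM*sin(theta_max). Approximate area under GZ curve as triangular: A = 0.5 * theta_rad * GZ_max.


Formula: GZ_max = GM * sin(theta); Area = 0.5 * theta_rad * GZ_max
Step 1 — GZ_max = 0.44 * sin(28°) = 0.44 * 0.469472 = 0.206568 m
Step 2 — theta_rad = 28 * pi/180 = 0.488692 rad
Step 3 — Area = 0.5 * 0.488692 * 0.206568 ≈ 0.050474 m·rad (5 s.f.)

0.050474 m·rad


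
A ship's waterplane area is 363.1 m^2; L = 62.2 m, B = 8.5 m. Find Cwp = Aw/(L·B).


Formula: Cwp = Aw / (L * B)
Step 1 — L * B = 62.2 * 8.5 = 528.7 m^2
Step 2 — Cwp = 363.1 / 528.7 ≈ 0.68678 (5 s.f.)

0.68678


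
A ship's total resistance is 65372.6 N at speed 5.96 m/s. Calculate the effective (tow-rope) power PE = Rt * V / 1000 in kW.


Formula: PE = Rt * V / 1000 (kW)
Step 1 — PE (W) = 65372.6 * 5.96 = 389620.696 W
Step 2 — PE (kW) = 389620.696 / 1000 ≈ 389.62 kW (5 s.f.)

389.62 kW


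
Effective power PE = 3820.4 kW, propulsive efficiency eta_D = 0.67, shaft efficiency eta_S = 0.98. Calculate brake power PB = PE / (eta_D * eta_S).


Formula: PB = PE / (eta_D * eta_S)
Step 1 — combined efficiency = eta_D * eta_S = 0.67 * 0.98 = 0.6566
Step 2 — PB = 3820.4 / 0.6566 ≈ 5818.5 kW (5 s.f.)

5818.5 kW


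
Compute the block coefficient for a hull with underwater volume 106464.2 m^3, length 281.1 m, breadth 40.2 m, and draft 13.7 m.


Formula: Cb = V / (L * B * T)
Step 1 — L * B * T = 281.1 * 40.2 * 13.7 = 154813.014 m^3
Step 2 — Cb = 106464.2 / 154813.014 ≈ 0.68770 (5 s.f.)

0.68770


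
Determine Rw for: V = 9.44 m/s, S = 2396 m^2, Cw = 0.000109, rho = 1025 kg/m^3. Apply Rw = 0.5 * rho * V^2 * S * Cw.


Formula: Rw = 0.5 * rho * V^2 * S * Cw
Step 1 — V^2 = 9.44^2 = 89.1136
Step 2 — 0.5 * rho * V^2 = 0.5 * 1025 * 89.1136 = 45670.72
Step 3 — Rw = 45670.72 * 2396 * 0.000109 ≈ 11928 N (5 s.f.)

11928 N


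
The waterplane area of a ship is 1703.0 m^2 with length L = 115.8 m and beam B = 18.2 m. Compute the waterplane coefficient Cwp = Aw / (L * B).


Formula: Cwp = Aw / (L * B)
Step 1 — L * B = 115.8 * 18.2 = 2107.56 m^2
Step 2 — Cwp = 1703.0 / 2107.56 ≈ 0.80804 (5 s.f.)

0.80804


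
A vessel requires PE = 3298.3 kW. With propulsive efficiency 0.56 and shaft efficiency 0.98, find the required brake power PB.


Formula: PB = PE / (eta_D * eta_S)
Step 1 — combined efficiency = eta_D * eta_S = 0.56 * 0.98 = 0.5488
Step 2 — PB = 3298.3 / 0.5488 ≈ 6010.0 kW (5 s.f.)

6010.0 kW


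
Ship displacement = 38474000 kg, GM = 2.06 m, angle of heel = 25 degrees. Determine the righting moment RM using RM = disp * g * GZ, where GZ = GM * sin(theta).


Formula: GZ = GM * sin(theta); RM = disp * g * GZ
Step 1 — GZ = 2.06 * sin(25°) = 2.06 * 0.422618 = 0.870593 m
Step 2 — RM = 38474000 * 9.81 * 0.870593 ≈ 328590000 N·m (5 s.f.)

328590000 N·m


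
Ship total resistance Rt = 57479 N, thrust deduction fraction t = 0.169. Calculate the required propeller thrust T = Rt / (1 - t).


Formula: T = Rt / (1 - t)
Step 1 — (1 - t) = 1 - 0.169 = 0.831
Step 2 — T = 57479 / 0.831 ≈ 69168 N (5 s.f.)

69168 N


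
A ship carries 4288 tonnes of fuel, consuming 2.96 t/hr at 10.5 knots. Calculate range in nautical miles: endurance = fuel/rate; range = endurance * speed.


Formula: endurance = fuel / rate; range = endurance * speed
Step 1 — endurance = 4288 / 2.96 = 1448.6486 hours
Step 2 — range = 1448.6486 * 10.5 ≈ 15211 nautical miles (5 s.f.)

15211 NM


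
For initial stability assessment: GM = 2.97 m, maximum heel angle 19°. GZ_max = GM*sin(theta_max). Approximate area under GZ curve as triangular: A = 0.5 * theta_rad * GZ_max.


Formula: GZ_max = GM * sin(theta); Area = 0.5 * theta_rad * GZ_max
Step 1 — GZ_max = 2.97 * sin(19°) = 2.97 * 0.325568 = 0.966937 m
Step 2 — theta_rad = 19 * pi/180 = 0.331613 rad
Step 3 — Area = 0.5 * 0.331613 * 0.966937 ≈ 0.16032 m·rad (5 s.f.)

0.16032 m·rad


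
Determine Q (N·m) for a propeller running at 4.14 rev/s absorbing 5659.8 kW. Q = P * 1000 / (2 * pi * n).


Formula: Q = P_W / (2 * pi * n)
Step 1 — P_W = 5659.8 kW * 1000 = 5659800.0 W
Step 2 — 2 * pi * n = 2 * pi * 4.14 = 26.012387
Step 3 — Q = 5659800.0 / 26.012387 ≈ 217580 N·m (5 s.f.)

217580 N·m


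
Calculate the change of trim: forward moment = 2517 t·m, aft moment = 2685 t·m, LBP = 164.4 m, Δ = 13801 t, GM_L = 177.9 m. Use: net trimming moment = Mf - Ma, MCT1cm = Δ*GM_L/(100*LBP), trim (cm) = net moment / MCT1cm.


Formula: net trimming moment = Mf - Ma; MCT1cm = Δ*GM_L/(100*LBP); trim = net moment / MCT1cm
Step 1 — net trimming moment = 2517 - 2685 = -168 t·m
Step 2 — MCT1cm = 13801 * 177.9 / (100 * 164.4) = 149.3429 t·m/cm
Step 3 — trim = -168 / 149.3429 ≈ -1.1249 cm (5 s.f.)

-1.1249 cm


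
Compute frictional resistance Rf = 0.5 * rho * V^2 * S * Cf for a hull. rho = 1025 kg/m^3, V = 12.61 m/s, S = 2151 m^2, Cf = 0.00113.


Formula: Rf = 0.5 * rho * V^2 * S * Cf
Step 1 — V^2 = 12.61^2 = 159.0121
Step 2 — 0.5 * rho * V^2 = 0.5 * 1025 * 159.0121 = 81493.70125
Step 3 — Rf = 81493.70125 * 2151 * 0.00113 ≈ 198080 N (5 s.f.)

198080 N


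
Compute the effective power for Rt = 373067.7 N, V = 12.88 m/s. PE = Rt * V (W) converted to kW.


Formula: PE = Rt * V / 1000 (kW)
Step 1 — PE (W) = 373067.7 * 12.88 = 4805111.976 W
Step 2 — PE (kW) = 4805111.976 / 1000 ≈ 4805.1 kW (5 s.f.)

4805.1 kW


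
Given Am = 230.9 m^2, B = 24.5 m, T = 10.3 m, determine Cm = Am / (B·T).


Formula: Cm = Am / (B * T)
Step 1 — B * T = 24.5 * 10.3 = 252.35 m^2
Step 2 — Cm = 230.9 / 252.35 ≈ 0.91500 (5 s.f.)

0.91500


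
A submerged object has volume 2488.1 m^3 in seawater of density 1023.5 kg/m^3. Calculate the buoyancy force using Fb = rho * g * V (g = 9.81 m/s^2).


Formula: Fb = rho * g * V
Substituting: Fb = 1023.5 * 9.81 * 2488.1
Intermediate: 1023.5 * 9.81 = 10040.535
Result: Fb = 10040.535 * 2488.1 ≈ 24982000 N (5 s.f.)

24982000 N


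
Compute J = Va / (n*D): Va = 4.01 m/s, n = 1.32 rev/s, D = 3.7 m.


Formula: J = Va / (n * D)
Step 1 — n * D = 1.32 * 3.7 = 4.884
Step 2 — J = 4.01 / 4.884 ≈ 0.82105 (5 s.f.)

0.82105


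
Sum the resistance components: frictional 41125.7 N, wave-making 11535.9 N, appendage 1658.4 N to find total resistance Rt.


Formula: Rt = Rf + Rw + Ra
Substituting: Rt = 41125.7 + 11535.9 + 1658.4
Result: Rt = 54320.0 N

54320.0 N


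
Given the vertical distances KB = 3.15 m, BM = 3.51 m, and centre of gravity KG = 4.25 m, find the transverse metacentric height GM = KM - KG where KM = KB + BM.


Formula: GM = KB + BM - KG
Step 1 — KM = KB + BM = 3.15 + 3.51 = 6.66 m
Step 2 — GM = KM - KG = 6.66 - 4.25 = 2.41 m

2.41 m


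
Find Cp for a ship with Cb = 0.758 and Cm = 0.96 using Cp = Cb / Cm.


Formula: Cp = Cb / Cm
Substituting: Cp = 0.758 / 0.96
Result: Cp ≈ 0.78958 (5 s.f.)

0.78958


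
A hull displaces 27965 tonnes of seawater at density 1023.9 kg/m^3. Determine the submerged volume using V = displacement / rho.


Formula: V = mass / rho
Step 1 — convert tonnes to kg: 27965 t * 1000 = 27965000 kg
Step 2 — V = 27965000 / 1023.9 ≈ 27312 m^3 (5 s.f.)

27312 m^3


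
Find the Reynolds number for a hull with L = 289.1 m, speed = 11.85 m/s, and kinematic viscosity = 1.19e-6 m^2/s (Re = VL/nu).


Formula: Re = V * L / nu
Step 1 — V * L = 11.85 * 289.1 = 3425.835 m^2/s
Step 2 — Re = 3425.835 / 1.19e-6 = 2.88e+09

2.88e+09


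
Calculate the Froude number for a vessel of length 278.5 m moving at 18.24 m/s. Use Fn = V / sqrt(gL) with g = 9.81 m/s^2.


Formula: Fn = V / sqrt(g * L)
Step 1 — g * L = 9.81 * 278.5 = 2732.085
Step 2 — sqrt(g * L) = sqrt(2732.085) = 52.26935
Step 3 — Fn = 18.24 / 52.26935 ≈ 0.34896 (5 s.f.)

0.34896


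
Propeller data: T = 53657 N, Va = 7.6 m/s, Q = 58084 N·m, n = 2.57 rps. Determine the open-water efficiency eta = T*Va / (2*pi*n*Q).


Formula: eta = T * Va / (2 * pi * n * Q)
Step 1 — numerator = T * Va = 53657 * 7.6 = 407793.2
Step 2 — 2 * pi * n = 2 * pi * 2.57 = 16.147786
Step 3 — denominator = 16.147786 * 58084 = 937928.0
Step 4 — eta = 407793.2 / 937928.0 ≈ 0.43478 (5 s.f.)

0.43478


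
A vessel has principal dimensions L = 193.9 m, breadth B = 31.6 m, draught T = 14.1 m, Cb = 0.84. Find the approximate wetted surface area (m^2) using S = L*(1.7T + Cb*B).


Formula: S = 1.7*L*T + V/T with V = Cb*L*B*T, i.e. S = L * (1.7*T + Cb*B)
Step 1 — 1.7*T = 1.7 * 14.1 = 23.97 m
Step 2 — Cb*B = 0.84 * 31.6 = 26.544 m
Step 3 — 1.7*T + Cb*B = 23.97 + 26.544 = 50.514 m
Step 4 — S = 193.9 * 50.514 ≈ 9794.7 m^2 (5 s.f.)

9794.7 m^2


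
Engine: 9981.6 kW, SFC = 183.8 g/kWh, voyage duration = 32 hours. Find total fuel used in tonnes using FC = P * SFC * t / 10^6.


Formula: FC (tonnes) = P * SFC * t / 1,000,000
Step 1 — P * SFC * t = 9981.6 * 183.8 * 32 = 58707778.56 g
Step 2 — FC (tonnes) = 58707778.56 / 1,000,000 ≈ 58.708 tonnes (5 s.f.)

58.708 tonnes


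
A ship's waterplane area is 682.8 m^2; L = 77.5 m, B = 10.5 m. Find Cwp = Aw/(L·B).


Formula: Cwp = Aw / (L * B)
Step 1 — L * B = 77.5 * 10.5 = 813.75 m^2
Step 2 — Cwp = 682.8 / 813.75 ≈ 0.83908 (5 s.f.)

0.83908


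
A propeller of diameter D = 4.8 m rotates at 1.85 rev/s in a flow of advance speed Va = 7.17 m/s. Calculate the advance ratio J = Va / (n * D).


Formula: J = Va / (n * D)
Step 1 — n * D = 1.85 * 4.8 = 8.88
Step 2 — J = 7.17 / 8.88 ≈ 0.80743 (5 s.f.)

0.80743


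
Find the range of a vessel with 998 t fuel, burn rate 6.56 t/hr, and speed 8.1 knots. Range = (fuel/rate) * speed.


Formula: endurance = fuel / rate; range = endurance * speed
Step 1 — endurance = 998 / 6.56 = 152.1341 hours
Step 2 — range = 152.1341 * 8.1 ≈ 1232.3 nautical miles (5 s.f.)

1232.3 NM


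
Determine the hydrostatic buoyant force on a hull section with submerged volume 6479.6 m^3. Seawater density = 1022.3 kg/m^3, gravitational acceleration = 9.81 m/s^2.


Formula: Fb = rho * g * V
Substituting: Fb = 1022.3 * 9.81 * 6479.6
Intermediate: 1022.3 * 9.81 = 10028.763
Result: Fb = 10028.763 * 6479.6 ≈ 64982000 N (5 s.f.)

64982000 N


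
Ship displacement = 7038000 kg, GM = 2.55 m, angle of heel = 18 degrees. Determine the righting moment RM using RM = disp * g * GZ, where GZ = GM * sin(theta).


Formula: GZ = GM * sin(theta); RM = disp * g * GZ
Step 1 — GZ = 2.55 * sin(18°) = 2.55 * 0.309017 = 0.787993 m
Step 2 — RM = 7038000 * 9.81 * 0.787993 ≈ 54405000 N·m (5 s.f.)

54405000 N·m


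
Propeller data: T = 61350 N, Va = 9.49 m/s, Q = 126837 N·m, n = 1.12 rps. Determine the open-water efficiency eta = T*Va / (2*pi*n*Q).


Formula: eta = T * Va / (2 * pi * n * Q)
Step 1 — numerator = T * Va = 61350 * 9.49 = 582211.5
Step 2 — 2 * pi * n = 2 * pi * 1.12 = 7.037168
Step 3 — denominator = 7.037168 * 126837 = 892573.28
Step 4 — eta = 582211.5 / 892573.28 ≈ 0.65228 (5 s.f.)

0.65228


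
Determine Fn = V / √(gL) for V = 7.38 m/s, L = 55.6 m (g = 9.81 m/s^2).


Formula: Fn = V / sqrt(g * L)
Step 1 — g * L = 9.81 * 55.6 = 545.436
Step 2 — sqrt(g * L) = sqrt(545.436) = 23.354571
Step 3 — Fn = 7.38 / 23.354571 ≈ 0.31600 (5 s.f.)

0.31600


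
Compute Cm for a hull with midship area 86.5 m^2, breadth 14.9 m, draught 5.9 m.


Formula: Cm = Am / (B * T)
Step 1 — B * T = 14.9 * 5.9 = 87.91 m^2
Step 2 — Cm = 86.5 / 87.91 ≈ 0.98396 (5 s.f.)

0.98396


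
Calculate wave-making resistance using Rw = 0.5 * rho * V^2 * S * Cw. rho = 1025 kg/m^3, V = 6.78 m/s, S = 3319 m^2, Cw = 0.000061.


Formula: Rw = 0.5 * rho * V^2 * S * Cw
Step 1 — V^2 = 6.78^2 = 45.9684
Step 2 — 0.5 * rho * V^2 = 0.5 * 1025 * 45.9684 = 23558.805
Step 3 — Rw = 23558.805 * 3319 * 0.000061 ≈ 4769.7 N (5 s.f.)

4769.7 N


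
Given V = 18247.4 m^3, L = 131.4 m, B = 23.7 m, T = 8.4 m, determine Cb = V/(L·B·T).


Formula: Cb = V / (L * B * T)
Step 1 — L * B * T = 131.4 * 23.7 * 8.4 = 26159.112 m^3
Step 2 — Cb = 18247.4 / 26159.112 ≈ 0.69755 (5 s.f.)

0.69755


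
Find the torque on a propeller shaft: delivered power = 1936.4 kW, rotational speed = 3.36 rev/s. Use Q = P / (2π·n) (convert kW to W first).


Formula: Q = P_W / (2 * pi * n)
Step 1 — P_W = 1936.4 kW * 1000 = 1936400.0 W
Step 2 — 2 * pi * n = 2 * pi * 3.36 = 21.111503
Step 3 — Q = 1936400.0 / 21.111503 ≈ 91723 N·m (5 s.f.)

91723 N·m


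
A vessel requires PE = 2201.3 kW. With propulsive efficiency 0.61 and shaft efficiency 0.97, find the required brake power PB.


Formula: PB = PE / (eta_D * eta_S)
Step 1 — combined efficiency = eta_D * eta_S = 0.61 * 0.97 = 0.5917
Step 2 — PB = 2201.3 / 0.5917 ≈ 3720.3 kW (5 s.f.)

3720.3 kW


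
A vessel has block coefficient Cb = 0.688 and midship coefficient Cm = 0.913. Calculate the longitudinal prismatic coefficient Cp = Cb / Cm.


Formula: Cp = Cb / Cm
Substituting: Cp = 0.688 / 0.913
Result: Cp ≈ 0.75356 (5 s.f.)

0.75356


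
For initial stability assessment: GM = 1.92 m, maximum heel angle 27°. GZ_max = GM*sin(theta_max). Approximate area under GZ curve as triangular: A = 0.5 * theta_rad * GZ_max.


Formula: GZ_max = GM * sin(theta); Area = 0.5 * theta_rad * GZ_max
Step 1 — GZ_max = 1.92 * sin(27°) = 1.92 * 0.45399 = 0.871661 m
Step 2 — theta_rad = 27 * pi/180 = 0.471239 rad
Step 3 — Area = 0.5 * 0.471239 * 0.871661 ≈ 0.20538 m·rad (5 s.f.)

0.20538 m·rad


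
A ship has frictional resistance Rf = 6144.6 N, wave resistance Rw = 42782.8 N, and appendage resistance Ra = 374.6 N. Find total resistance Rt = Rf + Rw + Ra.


Formula: Rt = Rf + Rw + Ra
Substituting: Rt = 6144.6 + 42782.8 + 374.6
Result: Rt = 49302.0 N

49302.0 N


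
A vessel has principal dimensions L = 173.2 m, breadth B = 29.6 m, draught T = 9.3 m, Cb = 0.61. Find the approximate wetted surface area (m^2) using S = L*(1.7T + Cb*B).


Formula: S = 1.7*L*T + V/T with V = Cb*L*B*T, i.e. S = L * (1.7*T + Cb*B)
Step 1 — 1.7*T = 1.7 * 9.3 = 15.81 m
Step 2 — Cb*B = 0.61 * 29.6 = 18.056 m
Step 3 — 1.7*T + Cb*B = 15.81 + 18.056 = 33.866 m
Step 4 — S = 173.2 * 33.866 ≈ 5865.6 m^2 (5 s.f.)

5865.6 m^2


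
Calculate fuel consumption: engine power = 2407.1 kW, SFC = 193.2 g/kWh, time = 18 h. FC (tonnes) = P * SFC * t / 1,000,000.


Formula: FC (tonnes) = P * SFC * t / 1,000,000
Step 1 — P * SFC * t = 2407.1 * 193.2 * 18 = 8370930.96 g
Step 2 — FC (tonnes) = 8370930.96 / 1,000,000 ≈ 8.3709 tonnes (5 s.f.)

8.3709 tonnes


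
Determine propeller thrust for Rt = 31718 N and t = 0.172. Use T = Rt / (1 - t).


Formula: T = Rt / (1 - t)
Step 1 — (1 - t) = 1 - 0.172 = 0.828
Step 2 — T = 31718 / 0.828 ≈ 38307 N (5 s.f.)

38307 N


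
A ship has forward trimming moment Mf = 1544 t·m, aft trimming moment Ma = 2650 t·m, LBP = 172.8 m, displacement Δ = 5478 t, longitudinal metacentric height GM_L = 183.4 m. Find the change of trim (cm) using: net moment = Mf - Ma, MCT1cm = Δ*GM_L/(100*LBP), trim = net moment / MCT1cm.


Formula: net trimming moment = Mf - Ma; MCT1cm = Δ*GM_L/(100*LBP); trim = net moment / MCT1cm
Step 1 — net trimming moment = 1544 - 2650 = -1106 t·m
Step 2 — MCT1cm = 5478 * 183.4 / (100 * 172.8) = 58.1403 t·m/cm
Step 3 — trim = -1106 / 58.1403 ≈ -19.023 cm (5 s.f.)

-19.023 cm


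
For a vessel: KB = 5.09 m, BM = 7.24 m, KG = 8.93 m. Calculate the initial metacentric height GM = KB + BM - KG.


Formula: GM = KB + BM - KG
Step 1 — KM = KB + BM = 5.09 + 7.24 = 12.33 m
Step 2 — GM = KM - KG = 12.33 - 8.93 = 3.4 m

3.4 m


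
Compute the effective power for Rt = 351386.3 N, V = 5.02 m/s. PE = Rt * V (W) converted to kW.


Formula: PE = Rt * V / 1000 (kW)
Step 1 — PE (W) = 351386.3 * 5.02 = 1763959.226 W
Step 2 — PE (kW) = 1763959.226 / 1000 ≈ 1764.0 kW (5 s.f.)

1764.0 kW


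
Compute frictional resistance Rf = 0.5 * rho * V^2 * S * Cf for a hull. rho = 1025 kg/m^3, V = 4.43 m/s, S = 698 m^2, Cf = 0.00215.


Formula: Rf = 0.5 * rho * V^2 * S * Cf
Step 1 — V^2 = 4.43^2 = 19.6249
Step 2 — 0.5 * rho * V^2 = 0.5 * 1025 * 19.6249 = 10057.76125
Step 3 — Rf = 10057.76125 * 698 * 0.00215 ≈ 15094 N (5 s.f.)

15094 N


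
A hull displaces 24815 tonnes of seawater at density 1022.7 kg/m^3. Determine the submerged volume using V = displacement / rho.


Formula: V = mass / rho
Step 1 — convert tonnes to kg: 24815 t * 1000 = 24815000 kg
Step 2 — V = 24815000 / 1022.7 ≈ 24264 m^3 (5 s.f.)

24264 m^3


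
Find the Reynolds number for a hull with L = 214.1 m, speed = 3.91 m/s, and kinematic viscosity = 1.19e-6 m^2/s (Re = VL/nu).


Formula: Re = V * L / nu
Step 1 — V * L = 3.91 * 214.1 = 837.131 m^2/s
Step 2 — Re = 837.131 / 1.19e-6 = 7.03e+08

7.03e+08


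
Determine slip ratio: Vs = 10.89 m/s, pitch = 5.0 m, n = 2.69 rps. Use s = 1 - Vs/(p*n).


Formula: s = 1 - Vs / (p * n)
Step 1 — p * n = 5.0 * 2.69 = 13.45
Step 2 — Vs / (p*n) = 10.89 / 13.45 = 0.809665 (6 d.p.)
Step 3 — s = 1 - 0.809665 = 0.190335

0.190335


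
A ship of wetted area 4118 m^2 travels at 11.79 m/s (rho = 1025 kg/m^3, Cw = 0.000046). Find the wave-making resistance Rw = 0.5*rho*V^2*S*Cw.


Formula: Rw = 0.5 * rho * V^2 * S * Cw
Step 1 — V^2 = 11.79^2 = 139.0041
Step 2 — 0.5 * rho * V^2 = 0.5 * 1025 * 139.0041 = 71239.60125
Step 3 — Rw = 71239.60125 * 4118 * 0.000046 ≈ 13495 N (5 s.f.)

13495 N


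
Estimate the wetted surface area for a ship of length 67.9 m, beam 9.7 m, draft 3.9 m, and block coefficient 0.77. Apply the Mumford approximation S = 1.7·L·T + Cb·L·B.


Formula: S = 1.7*L*T + V/T with V = Cb*L*B*T, i.e. S = L * (1.7*T + Cb*B)
Step 1 — 1.7*T = 1.7 * 3.9 = 6.63 m
Step 2 — Cb*B = 0.77 * 9.7 = 7.469 m
Step 3 — 1.7*T + Cb*B = 6.63 + 7.469 = 14.099 m
Step 4 — S = 67.9 * 14.099 ≈ 957.32 m^2 (5 s.f.)

957.32 m^2


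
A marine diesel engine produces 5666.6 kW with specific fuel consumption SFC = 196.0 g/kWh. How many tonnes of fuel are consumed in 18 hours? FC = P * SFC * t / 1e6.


Formula: FC (tonnes) = P * SFC * t / 1,000,000
Step 1 — P * SFC * t = 5666.6 * 196.0 * 18 = 19991764.8 g
Step 2 — FC (tonnes) = 19991764.8 / 1,000,000 ≈ 19.992 tonnes (5 s.f.)

19.992 tonnes


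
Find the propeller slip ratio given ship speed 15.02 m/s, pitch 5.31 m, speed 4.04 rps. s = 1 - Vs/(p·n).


Formula: s = 1 - Vs / (p * n)
Step 1 — p * n = 5.31 * 4.04 = 21.4524
Step 2 — Vs / (p*n) = 15.02 / 21.4524 = 0.700155 (6 d.p.)
Step 3 — s = 1 - 0.700155 = 0.299845

0.299845


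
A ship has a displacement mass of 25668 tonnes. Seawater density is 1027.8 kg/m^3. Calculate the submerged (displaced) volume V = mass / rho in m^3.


Formula: V = mass / rho
Step 1 — convert tonnes to kg: 25668 t * 1000 = 25668000 kg
Step 2 — V = 25668000 / 1027.8 ≈ 24974 m^3 (5 s.f.)

24974 m^3


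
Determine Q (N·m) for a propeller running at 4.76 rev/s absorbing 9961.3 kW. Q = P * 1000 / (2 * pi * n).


Formula: Q = P_W / (2 * pi * n)
Step 1 — P_W = 9961.3 kW * 1000 = 9961300.0 W
Step 2 — 2 * pi * n = 2 * pi * 4.76 = 29.907962
Step 3 — Q = 9961300.0 / 29.907962 ≈ 333070 N·m (5 s.f.)

333070 N·m


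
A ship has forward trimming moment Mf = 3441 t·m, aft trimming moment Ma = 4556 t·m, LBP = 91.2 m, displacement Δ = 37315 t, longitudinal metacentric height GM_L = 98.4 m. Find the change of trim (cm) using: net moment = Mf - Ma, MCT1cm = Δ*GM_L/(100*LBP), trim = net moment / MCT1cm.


Formula: net trimming moment = Mf - Ma; MCT1cm = Δ*GM_L/(100*LBP); trim = net moment / MCT1cm
Step 1 — net trimming moment = 3441 - 4556 = -1115 t·m
Step 2 — MCT1cm = 37315 * 98.4 / (100 * 91.2) = 402.6092 t·m/cm
Step 3 — trim = -1115 / 402.6092 ≈ -2.7694 cm (5 s.f.)

-2.7694 cm


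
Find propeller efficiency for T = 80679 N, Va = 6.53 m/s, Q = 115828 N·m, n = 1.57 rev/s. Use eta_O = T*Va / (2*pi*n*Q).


Formula: eta = T * Va / (2 * pi * n * Q)
Step 1 — numerator = T * Va = 80679 * 6.53 = 526833.87
Step 2 — 2 * pi * n = 2 * pi * 1.57 = 9.864601
Step 3 — denominator = 9.864601 * 115828 = 1142597.0
Step 4 — eta = 526833.87 / 1142597.0 ≈ 0.46108 (5 s.f.)

0.46108


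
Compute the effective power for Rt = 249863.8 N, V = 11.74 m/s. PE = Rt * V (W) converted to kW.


Formula: PE = Rt * V / 1000 (kW)
Step 1 — PE (W) = 249863.8 * 11.74 = 2933401.012 W
Step 2 — PE (kW) = 2933401.012 / 1000 ≈ 2933.4 kW (5 s.f.)

2933.4 kW


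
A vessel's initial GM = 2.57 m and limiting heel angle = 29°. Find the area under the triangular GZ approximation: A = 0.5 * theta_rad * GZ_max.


Formula: GZ_max = GM * sin(theta); Area = 0.5 * theta_rad * GZ_max
Step 1 — GZ_max = 2.57 * sin(29°) = 2.57 * 0.48481 = 1.245962 m
Step 2 — theta_rad = 29 * pi/180 = 0.506145 rad
Step 3 — Area = 0.5 * 0.506145 * 1.245962 ≈ 0.31532 m·rad (5 s.f.)

0.31532 m·rad


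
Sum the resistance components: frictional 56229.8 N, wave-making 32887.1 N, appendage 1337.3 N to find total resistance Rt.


Formula: Rt = Rf + Rw + Ra
Substituting: Rt = 56229.8 + 32887.1 + 1337.3
Result: Rt = 90454.2 N

90454.2 N


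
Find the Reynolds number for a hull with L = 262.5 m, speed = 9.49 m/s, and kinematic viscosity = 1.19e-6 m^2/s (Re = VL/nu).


Formula: Re = V * L / nu
Step 1 — V * L = 9.49 * 262.5 = 2491.125 m^2/s
Step 2 — Re = 2491.125 / 1.19e-6 = 2.09e+09

2.09e+09


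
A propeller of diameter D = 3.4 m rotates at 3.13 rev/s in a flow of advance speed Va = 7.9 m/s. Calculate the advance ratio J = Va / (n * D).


Formula: J = Va / (n * D)
Step 1 — n * D = 3.13 * 3.4 = 10.642
Step 2 — J = 7.9 / 10.642 ≈ 0.74234 (5 s.f.)

0.74234


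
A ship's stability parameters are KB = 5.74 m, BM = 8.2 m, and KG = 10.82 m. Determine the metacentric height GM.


Formula: GM = KB + BM - KG
Step 1 — KM = KB + BM = 5.74 + 8.2 = 13.94 m
Step 2 — GM = KM - KG = 13.94 - 10.82 = 3.12 m

3.12 m


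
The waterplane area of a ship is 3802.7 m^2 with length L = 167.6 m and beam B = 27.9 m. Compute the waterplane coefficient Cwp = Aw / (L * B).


Formula: Cwp = Aw / (L * B)
Step 1 — L * B = 167.6 * 27.9 = 4676.04 m^2
Step 2 — Cwp = 3802.7 / 4676.04 ≈ 0.81323 (5 s.f.)

0.81323


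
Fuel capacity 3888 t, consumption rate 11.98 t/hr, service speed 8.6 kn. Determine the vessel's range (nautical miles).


Formula: endurance = fuel / rate; range = endurance * speed
Step 1 — endurance = 3888 / 11.98 = 324.5409 hours
Step 2 — range = 324.5409 * 8.6 ≈ 2791.1 nautical miles (5 s.f.)

2791.1 NM


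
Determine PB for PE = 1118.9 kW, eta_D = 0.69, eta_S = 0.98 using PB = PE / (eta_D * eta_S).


Formula: PB = PE / (eta_D * eta_S)
Step 1 — combined efficiency = eta_D * eta_S = 0.69 * 0.98 = 0.6762
Step 2 — PB = 1118.9 / 0.6762 ≈ 1654.7 kW (5 s.f.)

1654.7 kW


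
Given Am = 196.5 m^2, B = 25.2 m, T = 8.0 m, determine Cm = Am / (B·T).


Formula: Cm = Am / (B * T)
Step 1 — B * T = 25.2 * 8.0 = 201.6 m^2
Step 2 — Cm = 196.5 / 201.6 ≈ 0.97470 (5 s.f.)

0.97470


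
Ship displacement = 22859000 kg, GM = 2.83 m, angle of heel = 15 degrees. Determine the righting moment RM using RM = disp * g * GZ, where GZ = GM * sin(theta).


Formula: GZ = GM * sin(theta); RM = disp * g * GZ
Step 1 — GZ = 2.83 * sin(15°) = 2.83 * 0.258819 = 0.732458 m
Step 2 — RM = 22859000 * 9.81 * 0.732458 ≈ 164250000 N·m (5 s.f.)

164250000 N·m


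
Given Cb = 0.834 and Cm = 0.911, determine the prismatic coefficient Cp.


Formula: Cp = Cb / Cm
Substituting: Cp = 0.834 / 0.911
Result: Cp ≈ 0.91548 (5 s.f.)

0.91548


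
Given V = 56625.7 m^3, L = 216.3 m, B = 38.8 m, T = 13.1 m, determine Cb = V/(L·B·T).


Formula: Cb = V / (L * B * T)
Step 1 — L * B * T = 216.3 * 38.8 * 13.1 = 109940.964 m^3
Step 2 — Cb = 56625.7 / 109940.964 ≈ 0.51506 (5 s.f.)

0.51506


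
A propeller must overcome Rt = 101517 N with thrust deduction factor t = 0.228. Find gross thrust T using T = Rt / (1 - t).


Formula: T = Rt / (1 - t)
Step 1 — (1 - t) = 1 - 0.228 = 0.772
Step 2 — T = 101517 / 0.772 ≈ 131500 N (5 s.f.)

131500 N


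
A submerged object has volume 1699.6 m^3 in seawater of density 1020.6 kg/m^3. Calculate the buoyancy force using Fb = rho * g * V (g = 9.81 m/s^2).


Formula: Fb = rho * g * V
Substituting: Fb = 1020.6 * 9.81 * 1699.6
Intermediate: 1020.6 * 9.81 = 10012.086
Result: Fb = 10012.086 * 1699.6 ≈ 17017000 N (5 s.f.)

17017000 N


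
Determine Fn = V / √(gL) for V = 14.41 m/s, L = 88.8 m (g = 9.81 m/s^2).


Formula: Fn = V / sqrt(g * L)
Step 1 — g * L = 9.81 * 88.8 = 871.128
Step 2 — sqrt(g * L) = sqrt(871.128) = 29.514878
Step 3 — Fn = 14.41 / 29.514878 ≈ 0.48823 (5 s.f.)

0.48823


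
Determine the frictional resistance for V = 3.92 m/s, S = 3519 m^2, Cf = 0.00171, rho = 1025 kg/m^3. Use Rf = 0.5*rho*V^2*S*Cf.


Formula: Rf = 0.5 * rho * V^2 * S * Cf
Step 1 — V^2 = 3.92^2 = 15.3664
Step 2 — 0.5 * rho * V^2 = 0.5 * 1025 * 15.3664 = 7875.28
Step 3 — Rf = 7875.28 * 3519 * 0.00171 ≈ 47389 N (5 s.f.)

47389 N


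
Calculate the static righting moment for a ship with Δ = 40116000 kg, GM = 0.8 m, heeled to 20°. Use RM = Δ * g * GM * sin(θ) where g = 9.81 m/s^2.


Formula: GZ = GM * sin(theta); RM = disp * g * GZ
Step 1 — GZ = 0.8 * sin(20°) = 0.8 * 0.34202 = 0.273616 m
Step 2 — RM = 40116000 * 9.81 * 0.273616 ≈ 107680000 N·m (5 s.f.)

107680000 N·m


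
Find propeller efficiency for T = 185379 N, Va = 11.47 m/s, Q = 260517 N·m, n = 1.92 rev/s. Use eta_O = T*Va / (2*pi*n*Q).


Formula: eta = T * Va / (2 * pi * n * Q)
Step 1 — numerator = T * Va = 185379 * 11.47 = 2126297.13
Step 2 — 2 * pi * n = 2 * pi * 1.92 = 12.063716
Step 3 — denominator = 12.063716 * 260517 = 3142803.1
Step 4 — eta = 2126297.13 / 3142803.1 ≈ 0.67656 (5 s.f.)

0.67656


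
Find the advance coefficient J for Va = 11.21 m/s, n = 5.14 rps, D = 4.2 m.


Formula: J = Va / (n * D)
Step 1 — n * D = 5.14 * 4.2 = 21.588
Step 2 — J = 11.21 / 21.588 ≈ 0.51927 (5 s.f.)

0.51927


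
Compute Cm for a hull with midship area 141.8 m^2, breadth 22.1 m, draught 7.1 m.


Formula: Cm = Am / (B * T)
Step 1 — B * T = 22.1 * 7.1 = 156.91 m^2
Step 2 — Cm = 141.8 / 156.91 ≈ 0.90370 (5 s.f.)

0.90370


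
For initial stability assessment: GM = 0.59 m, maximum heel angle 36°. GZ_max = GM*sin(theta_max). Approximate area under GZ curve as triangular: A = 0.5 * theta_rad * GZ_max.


Formula: GZ_max = GM * sin(theta); Area = 0.5 * theta_rad * GZ_max
Step 1 — GZ_max = 0.59 * sin(36°) = 0.59 * 0.587785 = 0.346793 m
Step 2 — theta_rad = 36 * pi/180 = 0.628319 rad
Step 3 — Area = 0.5 * 0.628319 * 0.346793 ≈ 0.10895 m·rad (5 s.f.)

0.10895 m·rad


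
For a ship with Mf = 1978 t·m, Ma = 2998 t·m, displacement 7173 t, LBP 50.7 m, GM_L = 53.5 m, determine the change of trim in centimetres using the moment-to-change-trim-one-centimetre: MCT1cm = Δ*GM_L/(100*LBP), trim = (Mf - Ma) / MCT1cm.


Formula: net trimming moment = Mf - Ma; MCT1cm = Δ*GM_L/(100*LBP); trim = net moment / MCT1cm
Step 1 — net trimming moment = 1978 - 2998 = -1020 t·m
Step 2 — MCT1cm = 7173 * 53.5 / (100 * 50.7) = 75.6914 t·m/cm
Step 3 — trim = -1020 / 75.6914 ≈ -13.476 cm (5 s.f.)

-13.476 cm


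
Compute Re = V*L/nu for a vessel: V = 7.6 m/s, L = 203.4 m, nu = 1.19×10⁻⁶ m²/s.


Formula: Re = V * L / nu
Step 1 — V * L = 7.6 * 203.4 = 1545.84 m^2/s
Step 2 — Re = 1545.84 / 1.19e-6 = 1.30e+09

1.30e+09
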